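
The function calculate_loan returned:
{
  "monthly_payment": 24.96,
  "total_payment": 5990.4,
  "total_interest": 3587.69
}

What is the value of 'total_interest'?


3587.69


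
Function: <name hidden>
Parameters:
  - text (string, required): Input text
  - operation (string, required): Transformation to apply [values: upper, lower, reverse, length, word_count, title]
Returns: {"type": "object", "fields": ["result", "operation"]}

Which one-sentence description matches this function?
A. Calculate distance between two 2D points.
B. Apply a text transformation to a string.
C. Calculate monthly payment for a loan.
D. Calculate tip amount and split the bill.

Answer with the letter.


Parameters text, operation and return ["result", "operation"] fit: Apply a text transformation to a string.
B


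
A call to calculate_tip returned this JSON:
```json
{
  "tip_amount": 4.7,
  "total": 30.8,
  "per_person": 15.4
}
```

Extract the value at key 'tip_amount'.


4.7


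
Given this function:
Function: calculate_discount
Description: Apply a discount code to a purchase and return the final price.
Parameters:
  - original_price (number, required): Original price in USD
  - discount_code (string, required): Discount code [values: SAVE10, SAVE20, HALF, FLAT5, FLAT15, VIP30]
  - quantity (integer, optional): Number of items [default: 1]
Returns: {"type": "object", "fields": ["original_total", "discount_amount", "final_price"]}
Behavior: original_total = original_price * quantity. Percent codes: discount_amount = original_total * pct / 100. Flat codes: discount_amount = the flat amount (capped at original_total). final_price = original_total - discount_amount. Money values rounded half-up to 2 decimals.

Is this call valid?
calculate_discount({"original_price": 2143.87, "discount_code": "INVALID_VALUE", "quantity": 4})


Checking parameter values...
Parameter 'discount_code' has value 'INVALID_VALUE' not in allowed: SAVE10, SAVE20, HALF, FLAT5, FLAT15, VIP30
Invalid - 'discount_code' must be one of SAVE10, SAVE20, HALF, FLAT5, FLAT15, VIP30


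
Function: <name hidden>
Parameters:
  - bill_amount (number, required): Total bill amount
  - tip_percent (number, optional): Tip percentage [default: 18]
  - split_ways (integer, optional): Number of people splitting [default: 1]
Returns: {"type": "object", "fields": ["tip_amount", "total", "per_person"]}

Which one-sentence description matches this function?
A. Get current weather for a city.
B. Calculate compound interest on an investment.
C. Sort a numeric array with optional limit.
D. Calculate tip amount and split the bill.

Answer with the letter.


Parameters bill_amount, tip_percent, split_ways and return ["tip_amount", "total", "per_person"] fit: Calculate tip amount and split the bill.
D


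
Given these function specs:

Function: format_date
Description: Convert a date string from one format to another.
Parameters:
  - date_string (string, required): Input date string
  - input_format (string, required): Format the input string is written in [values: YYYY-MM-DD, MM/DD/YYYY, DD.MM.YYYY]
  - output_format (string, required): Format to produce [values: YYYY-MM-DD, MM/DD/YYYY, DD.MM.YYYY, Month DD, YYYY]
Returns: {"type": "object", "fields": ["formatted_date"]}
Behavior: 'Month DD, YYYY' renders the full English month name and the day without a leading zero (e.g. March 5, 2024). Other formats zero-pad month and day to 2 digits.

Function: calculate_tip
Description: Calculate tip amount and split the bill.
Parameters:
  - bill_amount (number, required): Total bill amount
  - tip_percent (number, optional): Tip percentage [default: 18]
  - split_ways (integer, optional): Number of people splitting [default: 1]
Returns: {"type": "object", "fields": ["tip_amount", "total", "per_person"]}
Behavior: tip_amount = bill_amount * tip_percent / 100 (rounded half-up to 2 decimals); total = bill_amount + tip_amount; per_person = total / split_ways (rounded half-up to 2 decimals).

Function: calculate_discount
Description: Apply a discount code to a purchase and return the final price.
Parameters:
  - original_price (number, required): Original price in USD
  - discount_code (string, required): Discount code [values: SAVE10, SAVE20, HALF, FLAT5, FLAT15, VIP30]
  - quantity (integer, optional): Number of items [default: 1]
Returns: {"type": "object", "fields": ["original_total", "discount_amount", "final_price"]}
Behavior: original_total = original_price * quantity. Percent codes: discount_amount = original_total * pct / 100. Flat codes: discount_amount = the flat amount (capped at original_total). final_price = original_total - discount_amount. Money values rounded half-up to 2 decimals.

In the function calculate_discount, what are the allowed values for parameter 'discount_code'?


The calculate_discount spec declares:
  - discount_code (string, required): Discount code [values: SAVE10, SAVE20, HALF, FLAT5, FLAT15, VIP30]
Allowed values:
SAVE10, SAVE20, HALF, FLAT5, FLAT15, VIP30


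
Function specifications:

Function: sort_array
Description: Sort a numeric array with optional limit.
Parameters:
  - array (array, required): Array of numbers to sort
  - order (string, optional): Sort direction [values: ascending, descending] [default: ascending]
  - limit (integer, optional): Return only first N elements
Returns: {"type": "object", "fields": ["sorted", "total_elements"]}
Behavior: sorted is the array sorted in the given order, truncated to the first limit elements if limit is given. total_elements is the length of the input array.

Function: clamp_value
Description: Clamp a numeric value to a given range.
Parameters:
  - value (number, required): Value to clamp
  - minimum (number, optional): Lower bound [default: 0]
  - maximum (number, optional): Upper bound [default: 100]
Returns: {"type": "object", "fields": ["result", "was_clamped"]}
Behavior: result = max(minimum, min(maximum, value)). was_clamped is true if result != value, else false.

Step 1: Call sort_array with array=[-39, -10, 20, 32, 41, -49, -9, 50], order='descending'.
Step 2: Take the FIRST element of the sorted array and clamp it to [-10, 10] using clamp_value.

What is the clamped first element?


Step 1: sort_array(order=descending)
  sorted: [50, 41, 32, 20, -9, -10, -39, -49]
  -> first element = 50
Step 2: clamp_value(value=50, minimum=-10, maximum=10)
  result = max(-10, min(10, 50)) = max(-10, 10) = 10
  was_clamped = (10 != 50) = true
  -> result = 10
10


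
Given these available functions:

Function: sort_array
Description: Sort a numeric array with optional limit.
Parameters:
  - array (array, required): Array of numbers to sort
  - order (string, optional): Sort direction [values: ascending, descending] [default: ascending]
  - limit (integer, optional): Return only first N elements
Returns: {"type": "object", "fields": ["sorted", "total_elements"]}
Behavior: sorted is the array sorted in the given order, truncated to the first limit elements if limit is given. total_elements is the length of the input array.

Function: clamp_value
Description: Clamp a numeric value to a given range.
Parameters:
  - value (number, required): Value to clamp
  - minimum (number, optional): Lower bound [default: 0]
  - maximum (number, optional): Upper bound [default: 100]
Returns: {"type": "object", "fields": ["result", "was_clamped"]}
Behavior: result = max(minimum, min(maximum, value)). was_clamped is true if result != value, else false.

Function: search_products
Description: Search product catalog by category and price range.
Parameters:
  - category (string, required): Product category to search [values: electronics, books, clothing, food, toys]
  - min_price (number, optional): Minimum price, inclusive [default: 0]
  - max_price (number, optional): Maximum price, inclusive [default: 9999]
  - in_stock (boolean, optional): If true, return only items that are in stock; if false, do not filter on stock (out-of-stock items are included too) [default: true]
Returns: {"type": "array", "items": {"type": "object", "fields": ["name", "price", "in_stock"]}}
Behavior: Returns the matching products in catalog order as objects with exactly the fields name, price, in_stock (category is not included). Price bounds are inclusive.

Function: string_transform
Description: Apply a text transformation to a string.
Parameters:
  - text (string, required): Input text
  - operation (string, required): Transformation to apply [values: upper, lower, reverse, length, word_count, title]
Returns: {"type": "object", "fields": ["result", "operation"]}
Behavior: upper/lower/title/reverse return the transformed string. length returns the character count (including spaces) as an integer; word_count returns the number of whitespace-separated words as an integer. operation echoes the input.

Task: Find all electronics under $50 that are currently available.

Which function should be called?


The task needs a function whose description is: Search product catalog by category and price range.
search_products


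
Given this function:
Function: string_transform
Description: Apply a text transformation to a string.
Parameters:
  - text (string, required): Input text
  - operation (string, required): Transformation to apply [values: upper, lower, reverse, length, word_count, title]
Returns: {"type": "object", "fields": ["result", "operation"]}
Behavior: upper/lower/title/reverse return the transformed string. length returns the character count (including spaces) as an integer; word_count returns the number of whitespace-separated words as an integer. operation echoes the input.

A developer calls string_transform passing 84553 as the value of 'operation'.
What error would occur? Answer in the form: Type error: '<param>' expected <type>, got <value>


Spec: 'operation' is declared as string; 84553 is an integer.
Type error: 'operation' expected string, got 84553


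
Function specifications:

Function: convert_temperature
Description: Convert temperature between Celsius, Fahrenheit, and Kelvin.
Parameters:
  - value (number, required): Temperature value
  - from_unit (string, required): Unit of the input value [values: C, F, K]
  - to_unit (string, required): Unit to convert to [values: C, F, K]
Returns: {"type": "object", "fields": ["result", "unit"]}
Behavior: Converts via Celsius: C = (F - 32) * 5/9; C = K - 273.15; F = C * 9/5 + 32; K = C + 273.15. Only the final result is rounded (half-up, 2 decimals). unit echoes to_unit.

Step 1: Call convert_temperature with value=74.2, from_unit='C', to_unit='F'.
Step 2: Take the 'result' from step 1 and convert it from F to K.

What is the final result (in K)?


Step 1: convert_temperature(value=74.2, from_unit=C, to_unit=F)
  Input already in C: 74.2
  To F: 74.2 * 9/5 + 32 = 165.56
  Round to 2 decimals: 165.56
  -> result = 165.56 F
Step 2: convert_temperature(value=165.56, from_unit=F, to_unit=K)
  To C: (165.56 - 32) * 5/9 = 74.2
  To K: 74.2 + 273.15 = 347.35
  Round to 2 decimals: 347.35
  -> result = 347.35 K
347.35 K


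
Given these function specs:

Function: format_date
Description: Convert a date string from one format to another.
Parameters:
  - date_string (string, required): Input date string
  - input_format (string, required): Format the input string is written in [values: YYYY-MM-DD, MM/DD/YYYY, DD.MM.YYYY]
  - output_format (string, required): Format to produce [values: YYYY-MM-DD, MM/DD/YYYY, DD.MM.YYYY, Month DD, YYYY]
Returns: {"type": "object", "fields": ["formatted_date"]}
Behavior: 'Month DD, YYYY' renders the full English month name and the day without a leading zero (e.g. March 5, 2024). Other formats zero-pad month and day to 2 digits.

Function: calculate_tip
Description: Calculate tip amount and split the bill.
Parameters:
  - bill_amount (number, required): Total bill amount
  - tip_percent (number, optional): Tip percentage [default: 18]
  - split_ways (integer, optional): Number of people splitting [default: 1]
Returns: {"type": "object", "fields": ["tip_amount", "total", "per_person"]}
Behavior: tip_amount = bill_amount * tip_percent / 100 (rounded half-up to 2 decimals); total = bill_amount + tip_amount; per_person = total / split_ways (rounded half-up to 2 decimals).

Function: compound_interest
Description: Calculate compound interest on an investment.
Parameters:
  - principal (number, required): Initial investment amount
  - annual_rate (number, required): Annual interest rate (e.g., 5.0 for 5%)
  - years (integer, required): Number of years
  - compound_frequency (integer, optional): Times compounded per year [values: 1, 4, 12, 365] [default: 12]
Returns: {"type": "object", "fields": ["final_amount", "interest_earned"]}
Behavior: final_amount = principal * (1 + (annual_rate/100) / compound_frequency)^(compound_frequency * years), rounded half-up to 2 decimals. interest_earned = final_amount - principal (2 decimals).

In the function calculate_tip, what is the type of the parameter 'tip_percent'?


The calculate_tip spec declares:
  - tip_percent (number, optional): Tip percentage [default: 18]
Type:
number


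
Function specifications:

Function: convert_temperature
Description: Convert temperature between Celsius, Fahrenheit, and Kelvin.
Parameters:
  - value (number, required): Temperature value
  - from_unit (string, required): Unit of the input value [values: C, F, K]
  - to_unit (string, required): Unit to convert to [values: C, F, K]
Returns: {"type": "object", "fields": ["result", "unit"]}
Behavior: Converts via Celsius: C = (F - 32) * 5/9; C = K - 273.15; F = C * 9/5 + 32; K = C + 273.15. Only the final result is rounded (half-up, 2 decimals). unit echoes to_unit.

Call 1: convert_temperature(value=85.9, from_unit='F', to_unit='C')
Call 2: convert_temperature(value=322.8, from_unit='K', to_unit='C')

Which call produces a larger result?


Call 1:
  To C: (85.9 - 32) * 5/9 = 29.944444
  Target is C: 29.944444
  Round to 2 decimals: 29.94
  -> 29.94 C
Call 2:
  To C: 322.8 - 273.15 = 49.65
  Target is C: 49.65
  Round to 2 decimals: 49.65
  -> 49.65 C
Call 2 (49.65 C)


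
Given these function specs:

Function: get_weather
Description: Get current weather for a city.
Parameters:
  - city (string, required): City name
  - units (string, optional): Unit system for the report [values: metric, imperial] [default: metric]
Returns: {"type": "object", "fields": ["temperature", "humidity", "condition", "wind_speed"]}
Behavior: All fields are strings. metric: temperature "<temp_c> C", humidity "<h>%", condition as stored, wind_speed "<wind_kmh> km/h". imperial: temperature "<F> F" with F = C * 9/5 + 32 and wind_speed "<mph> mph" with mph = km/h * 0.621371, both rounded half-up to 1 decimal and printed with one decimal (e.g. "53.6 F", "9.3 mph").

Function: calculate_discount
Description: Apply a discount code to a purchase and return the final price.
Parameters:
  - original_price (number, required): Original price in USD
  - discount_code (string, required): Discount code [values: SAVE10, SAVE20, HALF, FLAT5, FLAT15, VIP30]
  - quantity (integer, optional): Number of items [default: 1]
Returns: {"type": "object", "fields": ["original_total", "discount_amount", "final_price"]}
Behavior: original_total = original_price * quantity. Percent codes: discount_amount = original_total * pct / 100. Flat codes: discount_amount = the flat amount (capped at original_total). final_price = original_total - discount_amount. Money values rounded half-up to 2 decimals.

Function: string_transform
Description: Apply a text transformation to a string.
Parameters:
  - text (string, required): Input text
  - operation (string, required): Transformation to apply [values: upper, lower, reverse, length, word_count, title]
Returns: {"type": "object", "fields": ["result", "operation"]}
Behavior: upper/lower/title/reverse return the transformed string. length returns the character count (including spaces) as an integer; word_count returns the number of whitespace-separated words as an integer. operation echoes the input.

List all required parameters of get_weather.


Parameters of get_weather and their required/optional flag:
  city: required
  units: optional
city


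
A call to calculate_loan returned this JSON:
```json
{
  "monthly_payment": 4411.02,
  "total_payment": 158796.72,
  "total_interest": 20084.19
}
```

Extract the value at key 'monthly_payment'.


4411.02


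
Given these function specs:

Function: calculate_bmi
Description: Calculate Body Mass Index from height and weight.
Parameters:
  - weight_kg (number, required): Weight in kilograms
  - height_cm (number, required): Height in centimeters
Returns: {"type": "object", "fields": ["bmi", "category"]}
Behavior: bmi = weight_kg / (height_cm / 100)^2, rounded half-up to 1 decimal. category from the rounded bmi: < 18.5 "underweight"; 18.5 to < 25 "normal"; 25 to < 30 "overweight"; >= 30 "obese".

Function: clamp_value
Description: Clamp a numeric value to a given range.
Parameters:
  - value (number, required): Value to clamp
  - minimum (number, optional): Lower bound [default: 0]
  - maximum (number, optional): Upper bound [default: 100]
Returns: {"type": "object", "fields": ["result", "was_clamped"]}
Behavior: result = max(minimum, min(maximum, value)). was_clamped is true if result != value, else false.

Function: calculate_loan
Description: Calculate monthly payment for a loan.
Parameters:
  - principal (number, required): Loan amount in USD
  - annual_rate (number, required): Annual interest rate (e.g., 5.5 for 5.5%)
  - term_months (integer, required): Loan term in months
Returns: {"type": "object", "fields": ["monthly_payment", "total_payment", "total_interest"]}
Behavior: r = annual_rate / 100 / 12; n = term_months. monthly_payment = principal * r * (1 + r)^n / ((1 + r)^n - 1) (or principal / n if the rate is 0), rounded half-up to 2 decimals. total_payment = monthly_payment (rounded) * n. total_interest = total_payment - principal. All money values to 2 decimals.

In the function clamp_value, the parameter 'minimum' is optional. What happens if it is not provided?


The clamp_value spec declares:
  - minimum (number, optional): Lower bound [default: 0]
It defaults to 0


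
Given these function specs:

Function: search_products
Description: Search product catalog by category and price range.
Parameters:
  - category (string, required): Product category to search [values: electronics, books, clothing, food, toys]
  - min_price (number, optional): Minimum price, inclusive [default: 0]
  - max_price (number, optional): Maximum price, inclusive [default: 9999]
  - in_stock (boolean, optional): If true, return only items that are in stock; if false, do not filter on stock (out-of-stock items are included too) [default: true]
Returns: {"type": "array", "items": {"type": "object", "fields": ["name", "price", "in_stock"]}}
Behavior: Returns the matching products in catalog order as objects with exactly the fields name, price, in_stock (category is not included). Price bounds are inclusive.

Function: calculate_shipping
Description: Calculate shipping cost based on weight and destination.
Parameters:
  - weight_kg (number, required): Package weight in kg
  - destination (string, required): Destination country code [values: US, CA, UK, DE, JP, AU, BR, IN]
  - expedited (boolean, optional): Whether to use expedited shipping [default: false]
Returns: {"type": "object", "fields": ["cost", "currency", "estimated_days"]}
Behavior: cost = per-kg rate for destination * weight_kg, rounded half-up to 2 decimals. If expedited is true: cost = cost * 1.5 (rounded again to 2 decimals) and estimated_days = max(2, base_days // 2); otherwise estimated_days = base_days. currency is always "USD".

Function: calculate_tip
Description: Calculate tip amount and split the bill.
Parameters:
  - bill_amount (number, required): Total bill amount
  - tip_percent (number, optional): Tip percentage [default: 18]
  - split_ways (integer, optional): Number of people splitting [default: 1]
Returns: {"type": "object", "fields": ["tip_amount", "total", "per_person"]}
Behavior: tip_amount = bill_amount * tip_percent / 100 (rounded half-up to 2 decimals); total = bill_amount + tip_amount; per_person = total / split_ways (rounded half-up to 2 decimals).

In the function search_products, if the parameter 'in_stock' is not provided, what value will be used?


The search_products spec declares:
  - in_stock (boolean, optional): If true, return only items that are in stock; if false, do not filter on stock (out-of-stock items are included too) [default: true]
Default:
true


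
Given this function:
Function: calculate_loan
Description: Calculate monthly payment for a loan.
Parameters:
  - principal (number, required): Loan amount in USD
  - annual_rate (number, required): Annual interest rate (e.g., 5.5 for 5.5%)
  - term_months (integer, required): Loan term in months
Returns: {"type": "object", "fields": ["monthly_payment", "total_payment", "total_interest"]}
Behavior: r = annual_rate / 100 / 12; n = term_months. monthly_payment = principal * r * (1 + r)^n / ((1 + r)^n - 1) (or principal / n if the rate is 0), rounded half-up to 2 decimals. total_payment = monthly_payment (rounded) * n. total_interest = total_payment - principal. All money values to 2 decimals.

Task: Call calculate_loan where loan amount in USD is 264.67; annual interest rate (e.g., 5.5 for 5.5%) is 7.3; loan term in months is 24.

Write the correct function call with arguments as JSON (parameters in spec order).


Mapping each described value to its parameter name:
  'Loan amount in USD' -> principal = 264.67
  'Annual interest rate (e.g., 5.5 for 5.5%)' -> annual_rate = 7.3
  'Loan term in months' -> term_months = 24
calculate_loan({"principal": 264.67, "annual_rate": 7.3, "term_months": 24})


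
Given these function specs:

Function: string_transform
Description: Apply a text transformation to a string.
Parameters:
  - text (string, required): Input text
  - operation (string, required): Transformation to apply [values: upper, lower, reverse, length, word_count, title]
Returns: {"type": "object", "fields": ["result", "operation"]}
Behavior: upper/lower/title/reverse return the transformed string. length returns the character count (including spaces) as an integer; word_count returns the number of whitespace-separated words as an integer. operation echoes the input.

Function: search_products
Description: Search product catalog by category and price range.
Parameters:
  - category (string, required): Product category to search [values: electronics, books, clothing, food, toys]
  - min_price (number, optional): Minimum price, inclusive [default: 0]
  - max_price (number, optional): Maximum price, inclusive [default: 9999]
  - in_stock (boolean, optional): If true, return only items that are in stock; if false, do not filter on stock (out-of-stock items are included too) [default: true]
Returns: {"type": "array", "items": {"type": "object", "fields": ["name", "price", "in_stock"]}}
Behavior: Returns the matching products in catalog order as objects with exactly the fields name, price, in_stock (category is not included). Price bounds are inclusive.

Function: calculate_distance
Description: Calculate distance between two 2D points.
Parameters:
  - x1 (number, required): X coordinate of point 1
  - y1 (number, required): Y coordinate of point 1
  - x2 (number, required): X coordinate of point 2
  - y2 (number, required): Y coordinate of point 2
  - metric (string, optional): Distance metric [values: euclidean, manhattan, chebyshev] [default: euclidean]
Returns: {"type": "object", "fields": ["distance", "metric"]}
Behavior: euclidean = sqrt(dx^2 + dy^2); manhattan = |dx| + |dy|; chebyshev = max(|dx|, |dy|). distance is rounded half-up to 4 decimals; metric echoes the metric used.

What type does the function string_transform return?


The string_transform spec declares Returns: {"type": "object", "fields": ["result", "operation"]}
Type:
object


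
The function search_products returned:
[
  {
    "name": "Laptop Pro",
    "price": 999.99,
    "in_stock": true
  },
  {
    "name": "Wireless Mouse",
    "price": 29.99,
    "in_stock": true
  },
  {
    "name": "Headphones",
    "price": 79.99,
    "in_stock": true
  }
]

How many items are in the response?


Items: Laptop Pro, Wireless Mouse, Headphones
3


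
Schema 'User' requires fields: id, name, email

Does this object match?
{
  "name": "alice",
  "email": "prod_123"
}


Checking required fields...
Missing: id
Invalid - missing required field 'id'


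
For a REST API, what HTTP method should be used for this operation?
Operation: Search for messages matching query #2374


GET = read, POST = create, PUT = update/replace, DELETE = remove
This operation is a read.
GET


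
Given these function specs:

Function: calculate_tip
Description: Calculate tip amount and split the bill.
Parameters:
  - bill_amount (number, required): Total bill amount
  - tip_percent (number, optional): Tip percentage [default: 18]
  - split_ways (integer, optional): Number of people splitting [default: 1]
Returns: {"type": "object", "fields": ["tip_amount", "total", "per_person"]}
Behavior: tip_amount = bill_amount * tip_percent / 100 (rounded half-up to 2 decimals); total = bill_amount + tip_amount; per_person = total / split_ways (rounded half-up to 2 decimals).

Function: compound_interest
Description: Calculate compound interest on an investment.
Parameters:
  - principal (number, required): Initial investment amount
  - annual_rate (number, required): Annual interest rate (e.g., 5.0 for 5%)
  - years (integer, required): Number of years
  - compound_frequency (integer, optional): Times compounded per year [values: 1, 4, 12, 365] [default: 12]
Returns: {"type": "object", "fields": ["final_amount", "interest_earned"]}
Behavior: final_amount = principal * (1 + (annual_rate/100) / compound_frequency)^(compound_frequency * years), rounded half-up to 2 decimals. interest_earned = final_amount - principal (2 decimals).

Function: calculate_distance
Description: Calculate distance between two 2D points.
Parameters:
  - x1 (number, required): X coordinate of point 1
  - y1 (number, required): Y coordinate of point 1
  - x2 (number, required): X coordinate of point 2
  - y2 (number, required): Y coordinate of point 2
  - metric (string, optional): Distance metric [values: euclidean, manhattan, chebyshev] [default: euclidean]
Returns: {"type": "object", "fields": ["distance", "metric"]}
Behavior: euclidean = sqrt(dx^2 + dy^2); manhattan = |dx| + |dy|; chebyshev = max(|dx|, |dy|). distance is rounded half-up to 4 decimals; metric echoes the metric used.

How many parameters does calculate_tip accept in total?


Parameters of calculate_tip: bill_amount (required), tip_percent (optional), split_ways (optional)
Total:
3


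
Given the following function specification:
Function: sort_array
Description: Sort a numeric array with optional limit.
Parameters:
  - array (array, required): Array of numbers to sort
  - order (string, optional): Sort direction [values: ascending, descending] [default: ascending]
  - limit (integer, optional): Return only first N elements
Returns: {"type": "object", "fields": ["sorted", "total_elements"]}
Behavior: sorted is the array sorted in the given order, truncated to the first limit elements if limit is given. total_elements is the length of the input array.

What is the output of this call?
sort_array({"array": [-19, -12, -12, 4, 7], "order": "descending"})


sorted descending: [7, 4, -12, -12, -19]
total_elements = len(input) = 5
Output:
{"sorted": [7, 4, -12, -12, -19], "total_elements": 5}


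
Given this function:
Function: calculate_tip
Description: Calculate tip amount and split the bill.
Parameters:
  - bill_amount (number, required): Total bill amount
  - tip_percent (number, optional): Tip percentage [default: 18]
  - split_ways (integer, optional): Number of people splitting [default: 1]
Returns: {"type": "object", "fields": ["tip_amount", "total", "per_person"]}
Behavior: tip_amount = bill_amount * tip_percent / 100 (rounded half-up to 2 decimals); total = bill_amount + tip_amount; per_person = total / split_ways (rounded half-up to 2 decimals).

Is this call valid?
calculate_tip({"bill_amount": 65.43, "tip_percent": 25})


Checking all required parameters present and types match... All valid.
Valid


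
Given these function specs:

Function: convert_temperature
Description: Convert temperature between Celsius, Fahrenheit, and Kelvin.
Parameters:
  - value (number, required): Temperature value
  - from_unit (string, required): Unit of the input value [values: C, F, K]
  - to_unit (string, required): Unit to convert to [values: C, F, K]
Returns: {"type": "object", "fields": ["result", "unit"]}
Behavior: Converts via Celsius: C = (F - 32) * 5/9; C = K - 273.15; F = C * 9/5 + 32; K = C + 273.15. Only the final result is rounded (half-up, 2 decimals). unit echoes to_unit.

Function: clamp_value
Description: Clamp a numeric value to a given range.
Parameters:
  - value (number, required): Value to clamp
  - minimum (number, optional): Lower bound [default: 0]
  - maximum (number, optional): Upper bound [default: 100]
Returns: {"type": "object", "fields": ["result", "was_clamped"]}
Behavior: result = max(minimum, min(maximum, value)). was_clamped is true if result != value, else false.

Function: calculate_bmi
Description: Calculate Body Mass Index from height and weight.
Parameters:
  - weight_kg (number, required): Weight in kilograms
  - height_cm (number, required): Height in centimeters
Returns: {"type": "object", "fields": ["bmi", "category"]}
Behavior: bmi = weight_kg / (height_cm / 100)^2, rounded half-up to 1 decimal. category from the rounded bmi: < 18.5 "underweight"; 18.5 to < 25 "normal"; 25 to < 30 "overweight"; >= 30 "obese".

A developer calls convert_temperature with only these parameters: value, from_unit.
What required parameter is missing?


Required parameters: value, from_unit, to_unit
Provided: value, from_unit
Missing: to_unit
to_unit


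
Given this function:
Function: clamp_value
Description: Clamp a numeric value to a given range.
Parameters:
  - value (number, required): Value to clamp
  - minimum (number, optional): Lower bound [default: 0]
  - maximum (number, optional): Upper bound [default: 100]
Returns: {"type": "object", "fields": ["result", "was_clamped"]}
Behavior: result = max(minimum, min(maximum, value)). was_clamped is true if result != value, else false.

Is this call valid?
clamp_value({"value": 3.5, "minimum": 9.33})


Checking all required parameters present and types match... All valid.
Valid


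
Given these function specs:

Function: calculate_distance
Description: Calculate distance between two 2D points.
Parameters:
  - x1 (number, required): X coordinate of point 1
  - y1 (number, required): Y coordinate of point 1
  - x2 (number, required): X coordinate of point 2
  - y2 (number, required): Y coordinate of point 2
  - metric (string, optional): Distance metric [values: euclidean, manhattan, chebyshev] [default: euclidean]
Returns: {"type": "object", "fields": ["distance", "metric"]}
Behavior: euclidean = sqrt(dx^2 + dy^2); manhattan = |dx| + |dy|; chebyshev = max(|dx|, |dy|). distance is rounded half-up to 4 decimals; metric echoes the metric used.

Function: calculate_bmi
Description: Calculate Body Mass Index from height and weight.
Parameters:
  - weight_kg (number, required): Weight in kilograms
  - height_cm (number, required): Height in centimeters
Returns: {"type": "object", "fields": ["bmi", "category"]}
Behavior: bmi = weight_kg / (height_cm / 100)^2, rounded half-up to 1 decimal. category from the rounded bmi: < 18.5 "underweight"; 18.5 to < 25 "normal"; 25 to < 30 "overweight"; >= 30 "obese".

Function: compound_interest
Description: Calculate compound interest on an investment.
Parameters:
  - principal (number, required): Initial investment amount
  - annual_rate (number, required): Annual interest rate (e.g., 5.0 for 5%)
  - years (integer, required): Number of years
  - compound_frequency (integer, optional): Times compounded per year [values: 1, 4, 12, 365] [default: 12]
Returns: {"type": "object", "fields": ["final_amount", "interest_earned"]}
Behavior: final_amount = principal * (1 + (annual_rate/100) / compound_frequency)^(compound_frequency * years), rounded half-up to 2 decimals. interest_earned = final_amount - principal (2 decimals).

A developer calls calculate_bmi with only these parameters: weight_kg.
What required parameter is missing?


Required parameters: weight_kg, height_cm
Provided: weight_kg
Missing: height_cm
height_cm


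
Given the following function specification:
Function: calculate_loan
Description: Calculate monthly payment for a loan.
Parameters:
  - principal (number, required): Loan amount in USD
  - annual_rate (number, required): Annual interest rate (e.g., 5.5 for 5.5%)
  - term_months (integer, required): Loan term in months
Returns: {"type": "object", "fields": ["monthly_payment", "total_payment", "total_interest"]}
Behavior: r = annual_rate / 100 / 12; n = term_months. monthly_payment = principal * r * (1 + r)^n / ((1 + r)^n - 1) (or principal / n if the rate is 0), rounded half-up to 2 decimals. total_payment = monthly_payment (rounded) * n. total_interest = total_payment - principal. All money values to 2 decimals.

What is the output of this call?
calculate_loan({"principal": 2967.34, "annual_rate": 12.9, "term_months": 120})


r = 12.9 / 100 / 12 = 0.01075 (keep full precision)
(1 + r)^120 = 3.60786269
monthly_payment = 2967.34 * 0.01075 * 3.60786269 / (3.60786269 - 1) = 44.130724 -> 44.13
total_payment = 44.13 * 120 = 5295.60
total_interest = 5295.60 - 2967.34 = 2328.26
Output:
{"monthly_payment": 44.13, "total_payment": 5295.6, "total_interest": 2328.26}


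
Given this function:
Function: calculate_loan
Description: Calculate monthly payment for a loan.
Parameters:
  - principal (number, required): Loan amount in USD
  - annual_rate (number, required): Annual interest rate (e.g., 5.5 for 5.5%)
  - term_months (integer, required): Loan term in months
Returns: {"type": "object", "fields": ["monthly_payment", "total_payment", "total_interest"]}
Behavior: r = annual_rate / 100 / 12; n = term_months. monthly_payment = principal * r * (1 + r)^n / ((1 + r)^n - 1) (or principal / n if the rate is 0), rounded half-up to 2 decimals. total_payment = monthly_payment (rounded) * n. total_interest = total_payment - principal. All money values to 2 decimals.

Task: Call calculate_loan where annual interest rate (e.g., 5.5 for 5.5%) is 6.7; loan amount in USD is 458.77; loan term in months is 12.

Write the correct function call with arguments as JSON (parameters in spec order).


Mapping each described value to its parameter name:
  'Annual interest rate (e.g., 5.5 for 5.5%)' -> annual_rate = 6.7
  'Loan amount in USD' -> principal = 458.77
  'Loan term in months' -> term_months = 12
calculate_loan({"principal": 458.77, "annual_rate": 6.7, "term_months": 12})


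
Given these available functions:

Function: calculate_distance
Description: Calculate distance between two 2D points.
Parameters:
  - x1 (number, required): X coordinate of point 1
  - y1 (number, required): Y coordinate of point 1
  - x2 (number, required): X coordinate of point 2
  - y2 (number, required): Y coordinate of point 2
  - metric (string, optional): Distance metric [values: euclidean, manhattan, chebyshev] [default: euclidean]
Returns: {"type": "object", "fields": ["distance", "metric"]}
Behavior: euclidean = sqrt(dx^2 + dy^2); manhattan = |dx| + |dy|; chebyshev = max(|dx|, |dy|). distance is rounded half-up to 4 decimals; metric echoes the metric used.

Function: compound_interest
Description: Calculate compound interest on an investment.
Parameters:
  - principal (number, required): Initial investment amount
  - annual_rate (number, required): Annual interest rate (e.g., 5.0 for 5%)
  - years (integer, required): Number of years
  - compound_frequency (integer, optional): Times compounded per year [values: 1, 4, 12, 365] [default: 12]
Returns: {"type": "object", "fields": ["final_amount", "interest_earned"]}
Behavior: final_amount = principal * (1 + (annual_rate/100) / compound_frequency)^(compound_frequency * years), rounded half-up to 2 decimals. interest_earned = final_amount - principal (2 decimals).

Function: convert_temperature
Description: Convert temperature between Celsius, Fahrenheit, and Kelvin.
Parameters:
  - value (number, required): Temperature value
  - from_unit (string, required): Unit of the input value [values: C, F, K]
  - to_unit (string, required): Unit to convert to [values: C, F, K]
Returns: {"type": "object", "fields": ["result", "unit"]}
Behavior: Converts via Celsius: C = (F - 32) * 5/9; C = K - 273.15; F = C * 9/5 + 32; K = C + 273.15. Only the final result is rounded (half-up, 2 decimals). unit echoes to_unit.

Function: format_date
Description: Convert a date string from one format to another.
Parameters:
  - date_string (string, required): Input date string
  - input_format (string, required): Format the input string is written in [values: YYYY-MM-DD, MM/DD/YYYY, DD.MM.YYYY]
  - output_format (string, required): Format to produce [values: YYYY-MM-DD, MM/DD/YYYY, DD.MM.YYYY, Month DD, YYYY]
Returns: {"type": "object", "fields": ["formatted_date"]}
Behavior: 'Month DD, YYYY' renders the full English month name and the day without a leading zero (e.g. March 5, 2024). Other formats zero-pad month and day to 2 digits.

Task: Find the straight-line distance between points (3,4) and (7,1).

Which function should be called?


The task needs a function whose description is: Calculate distance between two 2D points.
calculate_distance


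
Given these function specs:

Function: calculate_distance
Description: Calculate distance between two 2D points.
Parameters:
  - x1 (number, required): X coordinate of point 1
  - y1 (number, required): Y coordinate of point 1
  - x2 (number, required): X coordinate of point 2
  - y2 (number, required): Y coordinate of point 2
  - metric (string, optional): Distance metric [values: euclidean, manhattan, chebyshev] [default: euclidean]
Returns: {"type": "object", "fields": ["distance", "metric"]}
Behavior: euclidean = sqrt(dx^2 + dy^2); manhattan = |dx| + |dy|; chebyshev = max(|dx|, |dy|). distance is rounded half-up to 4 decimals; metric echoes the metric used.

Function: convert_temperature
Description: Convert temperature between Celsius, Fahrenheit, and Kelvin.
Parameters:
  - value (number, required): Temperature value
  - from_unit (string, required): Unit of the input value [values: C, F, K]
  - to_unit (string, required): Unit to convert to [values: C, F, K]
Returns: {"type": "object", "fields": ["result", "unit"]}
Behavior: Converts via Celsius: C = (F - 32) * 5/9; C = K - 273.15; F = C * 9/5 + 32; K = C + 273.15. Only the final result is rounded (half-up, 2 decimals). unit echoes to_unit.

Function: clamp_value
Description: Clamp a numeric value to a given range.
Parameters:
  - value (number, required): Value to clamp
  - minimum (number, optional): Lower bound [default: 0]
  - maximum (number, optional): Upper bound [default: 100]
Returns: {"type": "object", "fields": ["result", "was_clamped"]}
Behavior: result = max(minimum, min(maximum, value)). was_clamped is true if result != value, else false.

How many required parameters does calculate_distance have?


Parameters of calculate_distance: x1 (required), y1 (required), x2 (required), y2 (required), metric (optional)
Required count:
4


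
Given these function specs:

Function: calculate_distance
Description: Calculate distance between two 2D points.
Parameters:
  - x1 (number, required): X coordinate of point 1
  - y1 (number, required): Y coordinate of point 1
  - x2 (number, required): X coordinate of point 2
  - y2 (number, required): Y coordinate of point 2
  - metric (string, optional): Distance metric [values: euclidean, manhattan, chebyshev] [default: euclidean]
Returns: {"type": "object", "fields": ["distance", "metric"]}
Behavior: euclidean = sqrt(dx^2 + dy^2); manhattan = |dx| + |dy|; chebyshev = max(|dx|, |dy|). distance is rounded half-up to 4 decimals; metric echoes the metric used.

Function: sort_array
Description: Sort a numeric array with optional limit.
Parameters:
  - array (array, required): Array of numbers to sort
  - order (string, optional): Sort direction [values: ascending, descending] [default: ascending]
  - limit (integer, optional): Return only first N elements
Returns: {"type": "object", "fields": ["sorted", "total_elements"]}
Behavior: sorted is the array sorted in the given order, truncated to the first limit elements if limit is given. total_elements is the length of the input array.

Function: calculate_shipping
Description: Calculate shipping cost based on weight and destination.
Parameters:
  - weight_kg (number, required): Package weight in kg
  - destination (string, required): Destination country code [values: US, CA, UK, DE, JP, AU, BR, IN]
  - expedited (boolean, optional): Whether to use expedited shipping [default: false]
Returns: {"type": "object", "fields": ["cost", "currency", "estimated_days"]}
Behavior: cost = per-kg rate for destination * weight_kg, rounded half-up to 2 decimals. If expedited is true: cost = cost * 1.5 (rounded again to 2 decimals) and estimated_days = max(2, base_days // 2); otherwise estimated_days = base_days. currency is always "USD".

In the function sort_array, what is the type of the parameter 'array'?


The sort_array spec declares:
  - array (array, required): Array of numbers to sort
Type:
array
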